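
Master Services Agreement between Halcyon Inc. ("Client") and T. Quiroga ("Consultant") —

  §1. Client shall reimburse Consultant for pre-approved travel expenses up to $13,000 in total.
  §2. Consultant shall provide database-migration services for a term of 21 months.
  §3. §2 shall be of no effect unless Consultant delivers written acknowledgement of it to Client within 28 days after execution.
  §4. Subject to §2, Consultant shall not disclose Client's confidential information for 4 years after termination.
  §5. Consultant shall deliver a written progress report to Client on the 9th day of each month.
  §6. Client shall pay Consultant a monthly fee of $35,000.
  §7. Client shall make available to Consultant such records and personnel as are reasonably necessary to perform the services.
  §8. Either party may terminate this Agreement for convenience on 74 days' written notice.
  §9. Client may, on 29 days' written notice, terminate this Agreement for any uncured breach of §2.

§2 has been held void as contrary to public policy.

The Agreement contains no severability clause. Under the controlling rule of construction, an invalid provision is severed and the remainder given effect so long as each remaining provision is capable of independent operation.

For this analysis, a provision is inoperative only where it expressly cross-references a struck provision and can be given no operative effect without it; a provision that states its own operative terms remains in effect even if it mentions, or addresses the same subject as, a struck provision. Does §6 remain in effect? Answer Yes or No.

Yes

§2 is struck. The only function of §3 is the acknowledgement condition for §2, so it cannot stand once §2 is removed. §9 merely fixes the termination right for breach of §2; with §2 gone it has nothing to operate on and falls away. §4 mentions §2 but its own obligation stands independently of §2, so §4 is not affected. With no severability clause, the stated default rule severs what cannot stand and enforces each remaining provision that can operate on its own. The provisions still in force are §1, §4, §5, §6, §7, and §8. §6 is among the surviving provisions, so the answer is yes.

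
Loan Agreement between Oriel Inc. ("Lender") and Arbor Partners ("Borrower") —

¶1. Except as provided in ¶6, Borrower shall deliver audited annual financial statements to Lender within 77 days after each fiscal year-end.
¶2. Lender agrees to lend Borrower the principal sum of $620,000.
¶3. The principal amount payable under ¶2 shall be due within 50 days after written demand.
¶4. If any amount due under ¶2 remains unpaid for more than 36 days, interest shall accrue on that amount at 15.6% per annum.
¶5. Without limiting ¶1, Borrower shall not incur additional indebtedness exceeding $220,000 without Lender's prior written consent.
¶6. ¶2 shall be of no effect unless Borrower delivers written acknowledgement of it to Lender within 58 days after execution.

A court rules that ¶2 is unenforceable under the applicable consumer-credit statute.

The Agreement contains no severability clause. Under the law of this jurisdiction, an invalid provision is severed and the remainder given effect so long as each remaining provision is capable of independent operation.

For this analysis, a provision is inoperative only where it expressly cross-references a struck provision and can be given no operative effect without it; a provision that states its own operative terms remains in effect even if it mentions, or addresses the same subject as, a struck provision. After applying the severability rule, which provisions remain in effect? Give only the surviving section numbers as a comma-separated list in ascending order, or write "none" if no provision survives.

1, 5

¶2 is struck. ¶3 has no operative effect of its own apart from ¶2 and is therefore inoperative. The whole of ¶4 is the default interest on the principal amount, defined by reference to ¶2, so ¶4 cannot stand once ¶2 is removed. ¶6 merely fixes the acknowledgement condition for ¶2; with ¶2 gone it has nothing to operate on and falls away. Although ¶1 refers to ¶6, its operative terms do not depend on ¶6, so it remains in effect. Under the stated default rule, only provisions that cannot operate independently fall away; the rest are enforced. The provisions still in force are ¶1 and ¶5.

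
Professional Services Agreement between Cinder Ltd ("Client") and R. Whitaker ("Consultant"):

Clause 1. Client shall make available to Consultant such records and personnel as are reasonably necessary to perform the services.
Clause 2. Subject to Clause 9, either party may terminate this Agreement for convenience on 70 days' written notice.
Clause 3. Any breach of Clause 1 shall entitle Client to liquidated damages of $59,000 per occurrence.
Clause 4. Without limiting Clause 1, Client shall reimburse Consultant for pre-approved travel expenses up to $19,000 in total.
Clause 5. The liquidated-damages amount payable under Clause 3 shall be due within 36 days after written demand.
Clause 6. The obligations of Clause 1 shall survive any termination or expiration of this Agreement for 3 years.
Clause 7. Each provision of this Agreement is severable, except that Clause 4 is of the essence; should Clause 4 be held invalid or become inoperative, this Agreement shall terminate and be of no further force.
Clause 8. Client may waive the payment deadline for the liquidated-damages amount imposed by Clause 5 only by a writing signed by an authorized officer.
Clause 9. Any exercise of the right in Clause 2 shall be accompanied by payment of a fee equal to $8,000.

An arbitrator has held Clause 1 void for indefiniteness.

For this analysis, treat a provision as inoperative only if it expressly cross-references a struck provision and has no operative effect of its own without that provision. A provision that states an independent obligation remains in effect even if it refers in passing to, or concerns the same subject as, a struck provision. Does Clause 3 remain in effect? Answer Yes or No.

No

Clause 1 is struck. Clause 3 has no operative effect of its own apart from Clause 1 and is therefore inoperative. Clause 6 merely fixes the survival period for Clause 1; with Clause 1 gone it has nothing to operate on and falls away. Clause 5 does nothing except set the payment deadline for the liquidated-damages amount by reference to Clause 3; with Clause 3 gone it has no independent effect and is inoperative. Clause 8 operates only by reference to Clause 5, so it falls with Clause 5. Clause 4 mentions Clause 1 but its own obligation stands independently of Clause 1, so Clause 4 is not affected. Clause 7 makes Clause 4 an essential term, but Clause 4 is unaffected, so the severability proviso in Clause 7 preserves the remaining provisions. That leaves Clause 2, Clause 4, Clause 7, and Clause 9 in effect. Clause 3 is among the inoperative provisions, so the answer is no.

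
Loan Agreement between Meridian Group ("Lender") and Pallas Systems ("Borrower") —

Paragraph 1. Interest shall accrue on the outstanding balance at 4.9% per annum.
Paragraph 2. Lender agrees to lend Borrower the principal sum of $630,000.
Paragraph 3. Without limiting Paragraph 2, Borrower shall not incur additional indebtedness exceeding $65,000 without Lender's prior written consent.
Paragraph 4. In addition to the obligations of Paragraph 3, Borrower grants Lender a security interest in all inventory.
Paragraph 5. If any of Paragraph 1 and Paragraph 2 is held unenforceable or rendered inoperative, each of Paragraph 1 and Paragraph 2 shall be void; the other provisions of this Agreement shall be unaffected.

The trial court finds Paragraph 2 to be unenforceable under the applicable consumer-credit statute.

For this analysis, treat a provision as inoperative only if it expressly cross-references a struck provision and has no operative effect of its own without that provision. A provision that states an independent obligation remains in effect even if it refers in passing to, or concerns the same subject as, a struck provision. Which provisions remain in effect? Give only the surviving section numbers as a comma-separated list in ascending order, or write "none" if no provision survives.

Paragraph 2 is struck. Although Paragraph 3 refers to Paragraph 2, its operative terms do not depend on Paragraph 2, so it remains in effect. Nothing else in the Agreement is defined by reference to Paragraph 2. Paragraph 5 declares Paragraph 1 and Paragraph 2 mutually dependent; since one of them has fallen, all of them are of no effect. That brings down Paragraph 1 as well. The remainder continues in force under Paragraph 5. Paragraph 3, Paragraph 4, and Paragraph 5 remain in effect.

3, 4, 5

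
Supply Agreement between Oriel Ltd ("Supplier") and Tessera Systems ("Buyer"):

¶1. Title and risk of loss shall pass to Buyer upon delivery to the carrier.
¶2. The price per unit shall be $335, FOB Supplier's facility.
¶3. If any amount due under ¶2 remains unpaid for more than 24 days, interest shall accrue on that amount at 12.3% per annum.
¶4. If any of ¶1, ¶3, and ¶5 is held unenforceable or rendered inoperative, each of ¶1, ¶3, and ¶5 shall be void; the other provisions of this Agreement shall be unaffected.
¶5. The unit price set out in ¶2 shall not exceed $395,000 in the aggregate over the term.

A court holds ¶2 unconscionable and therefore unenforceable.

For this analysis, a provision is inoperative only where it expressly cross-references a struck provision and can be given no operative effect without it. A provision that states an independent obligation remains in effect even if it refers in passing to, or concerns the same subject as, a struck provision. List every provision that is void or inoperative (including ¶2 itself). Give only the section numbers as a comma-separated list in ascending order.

1, 2, 3, 5

¶2 is struck. ¶3 operates only by reference to ¶2, so it falls with ¶2. ¶5 operates only by reference to ¶2, so it falls with ¶2. ¶4 declares ¶1, ¶3, and ¶5 mutually dependent; since one of them has fallen, all of them are of no effect. That brings down ¶1 as well. The remainder continues in force under ¶4. Only ¶4 remains in effect.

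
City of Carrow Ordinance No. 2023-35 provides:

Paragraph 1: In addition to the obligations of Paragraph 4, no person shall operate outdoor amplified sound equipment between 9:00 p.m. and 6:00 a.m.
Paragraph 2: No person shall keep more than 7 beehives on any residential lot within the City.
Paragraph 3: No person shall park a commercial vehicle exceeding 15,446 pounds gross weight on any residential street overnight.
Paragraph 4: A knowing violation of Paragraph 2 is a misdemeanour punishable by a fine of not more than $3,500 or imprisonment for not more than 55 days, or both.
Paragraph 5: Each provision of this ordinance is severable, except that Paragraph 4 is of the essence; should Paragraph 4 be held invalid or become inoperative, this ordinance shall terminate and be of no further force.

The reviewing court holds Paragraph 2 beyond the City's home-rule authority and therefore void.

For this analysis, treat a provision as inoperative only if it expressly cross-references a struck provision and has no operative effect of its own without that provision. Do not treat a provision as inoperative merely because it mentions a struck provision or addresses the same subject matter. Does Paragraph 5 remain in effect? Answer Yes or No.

Paragraph 2 is struck. Paragraph 4 has no operative effect of its own apart from Paragraph 2 and is therefore inoperative. Paragraph 5 makes Paragraph 4 an essential term, and Paragraph 4 has been rendered inoperative by the cascade; under Paragraph 5, the entire ordinance is therefore void. No provision of the ordinance survives. Paragraph 5 is among the inoperative provisions, so the answer is no.

No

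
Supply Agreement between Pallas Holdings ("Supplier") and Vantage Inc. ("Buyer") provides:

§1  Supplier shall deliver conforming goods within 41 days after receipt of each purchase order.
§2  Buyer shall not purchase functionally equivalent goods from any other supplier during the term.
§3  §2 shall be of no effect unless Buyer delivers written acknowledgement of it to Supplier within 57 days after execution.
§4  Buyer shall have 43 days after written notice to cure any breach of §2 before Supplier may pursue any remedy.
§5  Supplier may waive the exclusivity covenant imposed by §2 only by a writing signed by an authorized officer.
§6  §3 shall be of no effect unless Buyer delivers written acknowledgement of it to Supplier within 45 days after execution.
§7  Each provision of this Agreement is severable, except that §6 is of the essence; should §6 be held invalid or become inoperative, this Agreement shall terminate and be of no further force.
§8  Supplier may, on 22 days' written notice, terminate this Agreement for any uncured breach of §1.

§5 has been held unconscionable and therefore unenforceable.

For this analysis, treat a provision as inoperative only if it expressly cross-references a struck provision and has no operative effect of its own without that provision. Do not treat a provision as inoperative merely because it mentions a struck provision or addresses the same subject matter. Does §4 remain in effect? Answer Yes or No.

§5 is struck. No other provision's operative terms depend on §5. §7 makes §6 an essential term, but §6 is unaffected, so the severability proviso in §7 preserves the remaining provisions. That leaves §1, §2, §3, §4, §6, §7, and §8 in effect. §4 is among the surviving provisions, so the answer is yes.

Yes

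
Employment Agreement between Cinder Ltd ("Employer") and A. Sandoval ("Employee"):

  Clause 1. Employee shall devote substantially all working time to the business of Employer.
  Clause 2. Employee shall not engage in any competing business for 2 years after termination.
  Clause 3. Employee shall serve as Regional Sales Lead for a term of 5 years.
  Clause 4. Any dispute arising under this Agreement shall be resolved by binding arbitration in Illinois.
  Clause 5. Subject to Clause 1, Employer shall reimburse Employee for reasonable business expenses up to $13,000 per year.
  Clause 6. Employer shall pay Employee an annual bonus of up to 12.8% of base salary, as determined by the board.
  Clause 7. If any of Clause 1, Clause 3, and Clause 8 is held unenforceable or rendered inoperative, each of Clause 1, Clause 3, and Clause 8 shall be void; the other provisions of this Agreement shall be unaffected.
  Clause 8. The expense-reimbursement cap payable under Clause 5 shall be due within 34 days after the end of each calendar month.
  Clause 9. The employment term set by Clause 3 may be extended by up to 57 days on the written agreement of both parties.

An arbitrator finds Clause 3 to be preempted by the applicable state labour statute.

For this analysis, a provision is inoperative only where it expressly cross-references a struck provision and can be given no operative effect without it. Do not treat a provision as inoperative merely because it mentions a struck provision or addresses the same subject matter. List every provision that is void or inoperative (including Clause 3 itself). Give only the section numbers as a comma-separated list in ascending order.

Clause 3 is struck. Clause 9 has no operative effect of its own apart from Clause 3 and is therefore inoperative. Although Clause 5 refers to Clause 1, its operative terms do not depend on Clause 1, so it remains in effect. Clause 7 declares Clause 1, Clause 3, and Clause 8 mutually dependent; since one of them has fallen, all of them are of no effect. That brings down Clause 1 and Clause 8 as well. The remainder continues in force under Clause 7. Clause 2, Clause 4, Clause 5, Clause 6, and Clause 7 remain in effect.

1, 3, 8, 9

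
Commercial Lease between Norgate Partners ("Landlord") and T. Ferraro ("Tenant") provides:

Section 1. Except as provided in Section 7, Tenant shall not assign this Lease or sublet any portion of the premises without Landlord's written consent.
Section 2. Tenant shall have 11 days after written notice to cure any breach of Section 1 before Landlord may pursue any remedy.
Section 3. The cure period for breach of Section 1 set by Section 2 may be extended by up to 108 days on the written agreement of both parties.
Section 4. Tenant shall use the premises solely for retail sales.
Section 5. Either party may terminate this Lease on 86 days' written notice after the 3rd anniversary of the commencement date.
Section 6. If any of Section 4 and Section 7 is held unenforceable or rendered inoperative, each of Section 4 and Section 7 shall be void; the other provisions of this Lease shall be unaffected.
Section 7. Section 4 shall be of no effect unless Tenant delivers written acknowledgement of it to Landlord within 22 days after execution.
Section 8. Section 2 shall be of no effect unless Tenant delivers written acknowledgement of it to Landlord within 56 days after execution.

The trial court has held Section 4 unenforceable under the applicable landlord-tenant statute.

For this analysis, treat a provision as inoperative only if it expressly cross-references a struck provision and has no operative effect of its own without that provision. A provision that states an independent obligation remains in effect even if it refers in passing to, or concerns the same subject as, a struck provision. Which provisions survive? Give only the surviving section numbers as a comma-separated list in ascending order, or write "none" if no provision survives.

Section 4 is struck. Section 7 merely fixes the acknowledgement condition for Section 4; with Section 4 gone it has nothing to operate on and falls away. Section 1 mentions Section 7 but its own obligation stands independently of Section 7, so Section 1 is not affected. Section 6 declares Section 4 and Section 7 mutually dependent; since one of them has fallen, all of them are of no effect. The remainder continues in force under Section 6. That leaves Section 1, Section 2, Section 3, Section 5, Section 6, and Section 8 in effect.

1, 2, 3, 5, 6, 8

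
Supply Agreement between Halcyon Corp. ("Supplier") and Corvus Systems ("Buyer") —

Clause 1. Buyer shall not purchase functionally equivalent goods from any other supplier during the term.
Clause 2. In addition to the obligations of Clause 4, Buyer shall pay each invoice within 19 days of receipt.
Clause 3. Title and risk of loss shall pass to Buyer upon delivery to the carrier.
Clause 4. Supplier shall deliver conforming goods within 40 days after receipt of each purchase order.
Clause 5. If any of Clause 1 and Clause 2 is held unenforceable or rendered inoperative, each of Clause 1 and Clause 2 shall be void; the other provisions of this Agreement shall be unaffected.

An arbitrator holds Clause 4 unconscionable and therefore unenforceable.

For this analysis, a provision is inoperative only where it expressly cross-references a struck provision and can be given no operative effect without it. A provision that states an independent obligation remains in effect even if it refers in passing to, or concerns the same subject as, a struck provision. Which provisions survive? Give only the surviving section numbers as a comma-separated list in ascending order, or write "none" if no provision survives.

Clause 4 is struck. Although Clause 2 refers to Clause 4, its operative terms do not depend on Clause 4, so it remains in effect. No other provision's operative terms depend on Clause 4. Clause 5 ties Clause 1 and Clause 2 together, but none of those is affected here; the remaining provisions continue in force under Clause 5. Clause 1, Clause 2, Clause 3, and Clause 5 remain in effect.

1, 2, 3, 5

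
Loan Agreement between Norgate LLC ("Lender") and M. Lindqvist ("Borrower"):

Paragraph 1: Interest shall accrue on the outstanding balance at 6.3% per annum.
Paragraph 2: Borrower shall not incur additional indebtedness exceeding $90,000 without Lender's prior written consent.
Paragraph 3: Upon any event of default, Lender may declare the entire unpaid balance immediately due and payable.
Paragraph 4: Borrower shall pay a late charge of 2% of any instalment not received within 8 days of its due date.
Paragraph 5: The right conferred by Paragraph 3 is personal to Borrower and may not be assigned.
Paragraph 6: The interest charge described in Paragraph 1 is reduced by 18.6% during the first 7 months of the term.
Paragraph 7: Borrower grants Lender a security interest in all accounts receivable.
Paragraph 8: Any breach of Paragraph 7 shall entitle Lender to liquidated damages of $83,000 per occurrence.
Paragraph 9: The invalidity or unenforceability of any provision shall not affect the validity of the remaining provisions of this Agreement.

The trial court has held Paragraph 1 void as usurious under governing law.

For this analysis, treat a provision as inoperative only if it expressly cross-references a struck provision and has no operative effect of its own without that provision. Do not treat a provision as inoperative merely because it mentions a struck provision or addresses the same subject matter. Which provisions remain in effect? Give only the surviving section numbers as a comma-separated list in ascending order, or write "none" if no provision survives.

Paragraph 1 is struck. Paragraph 6 operates only by reference to Paragraph 1, so it falls with Paragraph 1. Under the severability clause in Paragraph 9, the remaining provisions continue in force. Paragraph 2, Paragraph 3, Paragraph 4, Paragraph 5, Paragraph 7, Paragraph 8, and Paragraph 9 remain in effect.

2, 3, 4, 5, 7, 8, 9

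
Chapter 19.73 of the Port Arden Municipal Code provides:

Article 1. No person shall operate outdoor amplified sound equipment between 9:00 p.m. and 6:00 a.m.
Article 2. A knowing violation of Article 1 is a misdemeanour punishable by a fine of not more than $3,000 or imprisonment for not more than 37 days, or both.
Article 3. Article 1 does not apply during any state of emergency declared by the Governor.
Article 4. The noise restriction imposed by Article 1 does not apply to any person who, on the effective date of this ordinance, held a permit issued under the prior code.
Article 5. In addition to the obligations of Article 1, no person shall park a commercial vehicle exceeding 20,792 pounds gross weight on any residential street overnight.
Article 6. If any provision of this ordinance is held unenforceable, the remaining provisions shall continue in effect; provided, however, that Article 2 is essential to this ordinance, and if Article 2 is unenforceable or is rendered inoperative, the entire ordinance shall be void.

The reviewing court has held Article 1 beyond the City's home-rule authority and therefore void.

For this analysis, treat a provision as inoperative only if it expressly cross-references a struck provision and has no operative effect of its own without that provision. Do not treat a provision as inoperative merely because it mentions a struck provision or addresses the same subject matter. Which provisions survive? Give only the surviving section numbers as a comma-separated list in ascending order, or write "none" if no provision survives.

none

Article 1 is struck. Article 2 has no operative effect of its own apart from Article 1 and is therefore inoperative. Article 3 merely fixes the emergency suspension of Article 1; with Article 1 gone it has nothing to operate on and falls away. Article 4 has no operative effect of its own apart from Article 1 and is therefore inoperative. Article 6 makes Article 2 an essential term, and Article 2 has been rendered inoperative by the cascade; under Article 6, the entire ordinance is therefore void. No provision of the ordinance survives.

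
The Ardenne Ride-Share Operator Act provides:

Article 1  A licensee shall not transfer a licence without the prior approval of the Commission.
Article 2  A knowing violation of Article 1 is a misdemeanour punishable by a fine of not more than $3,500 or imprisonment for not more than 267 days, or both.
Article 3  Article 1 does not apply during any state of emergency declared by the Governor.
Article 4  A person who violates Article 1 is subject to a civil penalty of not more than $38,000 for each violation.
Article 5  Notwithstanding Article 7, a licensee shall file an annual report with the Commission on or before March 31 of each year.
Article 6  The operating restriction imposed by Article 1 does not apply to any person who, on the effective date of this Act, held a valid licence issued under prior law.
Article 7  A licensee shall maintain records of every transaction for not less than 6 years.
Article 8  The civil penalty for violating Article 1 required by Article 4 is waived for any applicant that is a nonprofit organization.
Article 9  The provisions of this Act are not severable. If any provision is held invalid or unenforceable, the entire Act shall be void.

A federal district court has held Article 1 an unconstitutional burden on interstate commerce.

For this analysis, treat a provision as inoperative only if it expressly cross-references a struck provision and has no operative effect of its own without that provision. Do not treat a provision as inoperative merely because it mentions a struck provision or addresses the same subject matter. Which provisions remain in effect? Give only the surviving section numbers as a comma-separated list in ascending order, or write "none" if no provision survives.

Article 1 is struck. The only function of Article 2 is the criminal penalty for violating Article 1, so it cannot stand once Article 1 is removed. Article 3 operates only by reference to Article 1, so it falls with Article 1. The only function of Article 4 is the civil penalty for violating Article 1, so it cannot stand once Article 1 is removed. The only function of Article 6 is the grandfather exemption from Article 1, so it cannot stand once Article 1 is removed. Article 8 has no operative effect of its own apart from Article 4 and is therefore inoperative. Article 9 provides that the Act is not severable, so the invalidity of any one provision voids the entire Act. No provision of the Act survives.

none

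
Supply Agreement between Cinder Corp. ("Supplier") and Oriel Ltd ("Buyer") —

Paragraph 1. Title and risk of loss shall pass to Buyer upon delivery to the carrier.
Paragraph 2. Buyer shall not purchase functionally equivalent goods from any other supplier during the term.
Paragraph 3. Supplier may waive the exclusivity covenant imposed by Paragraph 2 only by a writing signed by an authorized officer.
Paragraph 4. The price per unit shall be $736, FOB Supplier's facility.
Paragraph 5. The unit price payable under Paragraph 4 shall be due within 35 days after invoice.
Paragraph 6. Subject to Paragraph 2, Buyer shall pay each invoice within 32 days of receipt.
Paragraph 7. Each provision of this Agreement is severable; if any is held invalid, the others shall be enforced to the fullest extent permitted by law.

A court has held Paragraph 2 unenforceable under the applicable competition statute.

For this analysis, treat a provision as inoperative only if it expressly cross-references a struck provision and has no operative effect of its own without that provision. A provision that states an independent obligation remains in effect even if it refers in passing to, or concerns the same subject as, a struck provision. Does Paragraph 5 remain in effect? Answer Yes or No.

Yes

Paragraph 2 is struck. Paragraph 3 operates only by reference to Paragraph 2, so it falls with Paragraph 2. Paragraph 6 mentions Paragraph 2 but its own obligation stands independently of Paragraph 2, so Paragraph 6 is not affected. Paragraph 7 is a severability clause and preserves every provision that can still be given independent effect. The provisions still in force are Paragraph 1, Paragraph 4, Paragraph 5, Paragraph 6, and Paragraph 7. Paragraph 5 is among the surviving provisions, so the answer is yes.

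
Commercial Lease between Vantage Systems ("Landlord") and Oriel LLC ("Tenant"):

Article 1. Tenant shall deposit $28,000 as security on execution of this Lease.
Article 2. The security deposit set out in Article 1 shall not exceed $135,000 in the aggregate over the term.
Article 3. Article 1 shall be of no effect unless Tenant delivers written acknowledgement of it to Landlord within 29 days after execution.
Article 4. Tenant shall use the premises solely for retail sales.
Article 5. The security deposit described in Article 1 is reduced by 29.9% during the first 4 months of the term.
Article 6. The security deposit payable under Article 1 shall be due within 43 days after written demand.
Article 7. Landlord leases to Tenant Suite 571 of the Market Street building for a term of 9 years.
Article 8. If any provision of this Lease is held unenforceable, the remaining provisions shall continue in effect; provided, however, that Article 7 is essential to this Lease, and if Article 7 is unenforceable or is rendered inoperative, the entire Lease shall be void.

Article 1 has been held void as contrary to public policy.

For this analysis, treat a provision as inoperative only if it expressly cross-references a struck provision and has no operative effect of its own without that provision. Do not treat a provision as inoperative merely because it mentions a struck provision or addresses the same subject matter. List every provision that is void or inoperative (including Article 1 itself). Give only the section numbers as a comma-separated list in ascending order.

Article 1 is struck. Article 2 operates only by reference to Article 1, so it falls with Article 1. The only function of Article 3 is the acknowledgement condition for Article 1, so it cannot stand once Article 1 is removed. Article 5 operates only by reference to Article 1, so it falls with Article 1. Article 6 has no operative effect of its own apart from Article 1 and is therefore inoperative. Article 8 makes Article 7 an essential term, but Article 7 is unaffected, so the severability proviso in Article 8 preserves the remaining provisions. That leaves Article 4, Article 7, and Article 8 in effect.

1, 2, 3, 5, 6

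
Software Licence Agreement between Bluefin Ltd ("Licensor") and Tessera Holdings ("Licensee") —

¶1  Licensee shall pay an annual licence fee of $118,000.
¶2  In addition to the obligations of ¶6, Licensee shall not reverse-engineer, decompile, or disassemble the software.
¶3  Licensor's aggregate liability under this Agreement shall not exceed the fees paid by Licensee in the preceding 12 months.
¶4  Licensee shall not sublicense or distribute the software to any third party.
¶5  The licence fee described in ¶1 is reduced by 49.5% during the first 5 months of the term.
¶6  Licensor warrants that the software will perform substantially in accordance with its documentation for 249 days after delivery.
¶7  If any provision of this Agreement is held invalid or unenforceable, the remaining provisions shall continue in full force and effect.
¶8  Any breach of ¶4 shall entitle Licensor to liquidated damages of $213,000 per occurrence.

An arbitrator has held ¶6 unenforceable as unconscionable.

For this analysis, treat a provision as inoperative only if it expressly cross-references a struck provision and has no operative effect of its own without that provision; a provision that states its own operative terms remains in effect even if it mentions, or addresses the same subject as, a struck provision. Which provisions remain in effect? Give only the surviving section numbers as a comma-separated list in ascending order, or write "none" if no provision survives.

¶6 is struck. ¶2 mentions ¶6 but its own obligation stands independently of ¶6, so ¶2 is not affected. No other provision's operative terms depend on ¶6. ¶7 is a severability clause and preserves every provision that can still be given independent effect. That leaves ¶1, ¶2, ¶3, ¶4, ¶5, ¶7, and ¶8 in effect.

1, 2, 3, 4, 5, 7, 8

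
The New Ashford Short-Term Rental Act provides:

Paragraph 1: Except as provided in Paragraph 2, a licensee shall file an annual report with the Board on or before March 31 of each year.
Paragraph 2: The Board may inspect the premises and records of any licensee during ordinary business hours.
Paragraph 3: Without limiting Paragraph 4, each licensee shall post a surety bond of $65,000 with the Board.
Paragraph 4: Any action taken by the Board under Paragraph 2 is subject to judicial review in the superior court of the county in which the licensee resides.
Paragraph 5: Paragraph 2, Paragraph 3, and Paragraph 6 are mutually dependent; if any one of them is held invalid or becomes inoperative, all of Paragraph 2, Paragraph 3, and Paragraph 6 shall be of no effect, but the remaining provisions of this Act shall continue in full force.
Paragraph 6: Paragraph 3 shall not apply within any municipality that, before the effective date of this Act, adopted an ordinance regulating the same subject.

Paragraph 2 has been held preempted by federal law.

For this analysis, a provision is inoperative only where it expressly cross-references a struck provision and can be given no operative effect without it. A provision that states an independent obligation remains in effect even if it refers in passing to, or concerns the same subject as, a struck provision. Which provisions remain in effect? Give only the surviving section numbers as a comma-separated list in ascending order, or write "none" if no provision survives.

1, 5

Paragraph 2 is struck. The only function of Paragraph 4 is the judicial-review right for Paragraph 2, so it cannot stand once Paragraph 2 is removed. Although Paragraph 1 refers to Paragraph 2, its operative terms do not depend on Paragraph 2, so it remains in effect. Paragraph 5 declares Paragraph 2, Paragraph 3, and Paragraph 6 mutually dependent; since one of them has fallen, all of them are of no effect. That brings down Paragraph 3 and Paragraph 6 as well. The remainder continues in force under Paragraph 5. The provisions still in force are Paragraph 1 and Paragraph 5.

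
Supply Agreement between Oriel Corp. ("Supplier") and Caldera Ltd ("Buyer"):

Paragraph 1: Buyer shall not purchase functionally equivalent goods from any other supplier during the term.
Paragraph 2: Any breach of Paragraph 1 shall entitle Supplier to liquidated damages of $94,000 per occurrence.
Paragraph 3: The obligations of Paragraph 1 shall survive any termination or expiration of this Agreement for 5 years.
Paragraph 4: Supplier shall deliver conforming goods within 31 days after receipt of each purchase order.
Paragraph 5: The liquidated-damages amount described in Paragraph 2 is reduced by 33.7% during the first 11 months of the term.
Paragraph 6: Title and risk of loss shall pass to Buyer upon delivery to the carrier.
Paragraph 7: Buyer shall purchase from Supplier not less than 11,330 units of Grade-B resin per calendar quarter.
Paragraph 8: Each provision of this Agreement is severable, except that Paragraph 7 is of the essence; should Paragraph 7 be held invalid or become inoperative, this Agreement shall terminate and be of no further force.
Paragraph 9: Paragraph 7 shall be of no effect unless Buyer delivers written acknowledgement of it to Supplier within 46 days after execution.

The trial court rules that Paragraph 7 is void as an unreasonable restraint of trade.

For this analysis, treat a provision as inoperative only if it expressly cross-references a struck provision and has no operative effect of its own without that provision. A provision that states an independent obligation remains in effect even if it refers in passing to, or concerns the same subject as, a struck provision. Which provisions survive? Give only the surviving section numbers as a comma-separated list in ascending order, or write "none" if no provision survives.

Paragraph 7 is struck. The only function of Paragraph 9 is the acknowledgement condition for Paragraph 7, so it cannot stand once Paragraph 7 is removed. Paragraph 8 makes Paragraph 7 an essential term, and Paragraph 7 is the provision held invalid; under Paragraph 8, the entire Agreement is therefore void. No provision of the Agreement survives.

none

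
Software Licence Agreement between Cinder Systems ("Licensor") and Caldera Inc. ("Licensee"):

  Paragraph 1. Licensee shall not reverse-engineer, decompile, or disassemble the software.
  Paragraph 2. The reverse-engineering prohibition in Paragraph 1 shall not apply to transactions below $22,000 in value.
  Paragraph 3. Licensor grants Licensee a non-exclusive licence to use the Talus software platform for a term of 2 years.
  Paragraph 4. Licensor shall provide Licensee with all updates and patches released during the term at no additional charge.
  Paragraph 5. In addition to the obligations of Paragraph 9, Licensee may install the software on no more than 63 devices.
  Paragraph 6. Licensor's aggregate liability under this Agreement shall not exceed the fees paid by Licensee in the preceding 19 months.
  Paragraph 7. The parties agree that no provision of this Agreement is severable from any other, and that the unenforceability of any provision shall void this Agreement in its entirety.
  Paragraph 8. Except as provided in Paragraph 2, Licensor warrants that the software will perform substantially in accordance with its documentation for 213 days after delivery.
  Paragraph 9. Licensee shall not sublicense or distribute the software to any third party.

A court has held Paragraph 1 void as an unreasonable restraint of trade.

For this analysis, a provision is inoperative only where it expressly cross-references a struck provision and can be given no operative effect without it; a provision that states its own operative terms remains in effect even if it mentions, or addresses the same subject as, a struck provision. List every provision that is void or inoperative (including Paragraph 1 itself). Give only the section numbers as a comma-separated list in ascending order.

1, 2, 3, 4, 5, 6, 7, 8, 9

Paragraph 1 is struck. Paragraph 2 does nothing except set the carve-out from the reverse-engineering prohibition by reference to Paragraph 1; with Paragraph 1 gone it has no independent effect and is inoperative. Paragraph 7 provides that the Agreement is not severable, so the invalidity of any one provision voids the entire Agreement. No provision of the Agreement survives.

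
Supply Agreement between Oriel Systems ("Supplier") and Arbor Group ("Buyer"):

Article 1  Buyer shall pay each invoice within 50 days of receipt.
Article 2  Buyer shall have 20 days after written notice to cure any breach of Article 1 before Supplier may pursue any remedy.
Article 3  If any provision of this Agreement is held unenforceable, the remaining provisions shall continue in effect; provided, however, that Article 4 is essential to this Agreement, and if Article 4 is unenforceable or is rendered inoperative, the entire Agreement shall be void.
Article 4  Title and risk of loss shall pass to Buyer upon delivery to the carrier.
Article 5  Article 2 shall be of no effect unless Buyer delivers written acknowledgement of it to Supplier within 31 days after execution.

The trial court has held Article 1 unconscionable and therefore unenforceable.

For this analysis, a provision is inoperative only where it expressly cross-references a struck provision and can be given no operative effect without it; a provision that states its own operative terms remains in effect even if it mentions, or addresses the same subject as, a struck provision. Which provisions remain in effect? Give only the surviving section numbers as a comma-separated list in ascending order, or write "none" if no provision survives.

Article 1 is struck. The only function of Article 2 is the cure period for breach of Article 1, so it cannot stand once Article 1 is removed. Article 5 has no operative effect of its own apart from Article 2 and is therefore inoperative. Article 3 makes Article 4 an essential term, but Article 4 is unaffected, so the severability proviso in Article 3 preserves the remaining provisions. That leaves Article 3 and Article 4 in effect.

3, 4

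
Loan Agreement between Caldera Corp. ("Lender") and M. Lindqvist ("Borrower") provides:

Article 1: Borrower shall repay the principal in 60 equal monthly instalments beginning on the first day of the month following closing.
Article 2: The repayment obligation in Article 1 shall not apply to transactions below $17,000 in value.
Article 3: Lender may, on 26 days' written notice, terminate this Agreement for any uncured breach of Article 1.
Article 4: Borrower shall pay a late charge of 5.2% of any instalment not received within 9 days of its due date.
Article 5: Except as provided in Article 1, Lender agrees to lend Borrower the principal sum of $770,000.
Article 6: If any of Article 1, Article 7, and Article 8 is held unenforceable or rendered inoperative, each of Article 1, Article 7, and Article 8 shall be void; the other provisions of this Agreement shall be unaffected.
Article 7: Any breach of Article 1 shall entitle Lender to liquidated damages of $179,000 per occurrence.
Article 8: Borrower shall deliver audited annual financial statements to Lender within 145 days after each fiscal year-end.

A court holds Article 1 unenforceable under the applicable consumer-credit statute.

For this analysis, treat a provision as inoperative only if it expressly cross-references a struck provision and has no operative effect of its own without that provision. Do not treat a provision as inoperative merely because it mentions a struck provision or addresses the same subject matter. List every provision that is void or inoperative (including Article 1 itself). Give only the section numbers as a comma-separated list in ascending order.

1, 2, 3, 7, 8

Article 1 is struck. Article 2 operates only by reference to Article 1, so it falls with Article 1. Article 3 operates only by reference to Article 1, so it falls with Article 1. The whole of Article 7 is the liquidated-damages amount, defined by reference to Article 1, so Article 7 cannot stand once Article 1 is removed. Article 5 mentions Article 1 but its own obligation stands independently of Article 1, so Article 5 is not affected. Article 6 declares Article 1, Article 7, and Article 8 mutually dependent; since one of them has fallen, all of them are of no effect. That brings down Article 8 as well. The remainder continues in force under Article 6. Article 4, Article 5, and Article 6 remain in effect.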